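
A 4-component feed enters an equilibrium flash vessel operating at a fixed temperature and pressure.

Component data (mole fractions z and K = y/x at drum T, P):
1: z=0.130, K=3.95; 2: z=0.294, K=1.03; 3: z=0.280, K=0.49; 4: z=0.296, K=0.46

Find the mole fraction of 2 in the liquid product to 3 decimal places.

Material balance + equilibrium reduce to Σ zᵢ(Kᵢ−1)/(1+ψ(Kᵢ−1)) = 0.
Feasibility: ΣzᵢKᵢ = 1.090, Σzᵢ/Kᵢ = 1.533 — both > 1, two phases present.
Iterate (Newton) starting at ψ = 0.5:
  ψ = 0.500: g = -0.2470, g' = -0.478 → ψ = 0.000
  ψ = 0.000: g = 0.0897, g' = -1.291 → ψ = 0.069
  ψ = 0.069: g = 0.0130, g' = -0.951 → ψ = 0.083
Converged at ψ = 0.083.
Compositions from xᵢ = zᵢ/(1+ψ(Kᵢ−1)), yᵢ = Kᵢxᵢ:
  1: x = 0.104, y = 0.412
  2: x = 0.293, y = 0.302
  3: x = 0.292, y = 0.143
  4: x = 0.310, y = 0.143

x_2 = 0.293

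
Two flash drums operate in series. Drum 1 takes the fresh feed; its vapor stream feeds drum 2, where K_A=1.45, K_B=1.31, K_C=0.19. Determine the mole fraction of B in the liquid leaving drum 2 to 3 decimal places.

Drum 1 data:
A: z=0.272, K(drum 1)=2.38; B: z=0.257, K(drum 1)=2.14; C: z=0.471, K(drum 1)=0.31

x_B (drum 2) = 0.332

Drum 1:
Let ψ₁ = V/F and solve Σ zᵢ(Kᵢ−1)/(1+ψ₁(Kᵢ−1)) = 0.
g(0) = ΣzᵢKᵢ − 1 = 0.343 and g(1) = 1 − Σzᵢ/Kᵢ = -0.754, so a root lies in (0, 1).
Iterate (Newton) starting at ψ₁ = 0.5:
  ψ₁ = 0.500: g = -0.0874, g' = -0.840 → ψ₁ = 0.396
  ψ₁ = 0.396: g = -0.0025, g' = -0.800 → ψ₁ = 0.393
Converged at ψ₁ = 0.393.
Drum-1 compositions:
  A: x = 0.176, y = 0.420
  B: x = 0.178, y = 0.380
  C: x = 0.646, y = 0.200
Drum-2 feed = drum-1 vapor: z₂ = (0.4198, 0.3799, 0.2003).
Drum 2:
Rachford–Rice: g(ψ₂) = Σ zᵢ(Kᵢ−1)/(1+ψ₂(Kᵢ−1)) = 0.
g(0) = ΣzᵢKᵢ − 1 = 0.144 and g(1) = 1 − Σzᵢ/Kᵢ = -0.634, so a root lies in (0, 1).
Iterate (Newton) starting at ψ₂ = 0.51:
  ψ₂ = 0.510: g = -0.0211, g' = -0.465 → ψ₂ = 0.465
  ψ₂ = 0.465: g = -0.0010, g' = -0.424 → ψ₂ = 0.462
Converged at ψ₂ = 0.462.
  A: x = 0.348, y = 0.504
  B: x = 0.332, y = 0.435
  C: x = 0.320, y = 0.061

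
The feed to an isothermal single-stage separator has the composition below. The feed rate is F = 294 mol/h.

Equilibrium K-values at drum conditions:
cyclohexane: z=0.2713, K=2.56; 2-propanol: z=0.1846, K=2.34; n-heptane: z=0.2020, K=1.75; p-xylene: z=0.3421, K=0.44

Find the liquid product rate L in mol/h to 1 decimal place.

L = 32.8 mol/h

Rachford–Rice: g(β) = Σ zᵢ(Kᵢ−1)/(1+β(Kᵢ−1)) = 0.
Check two-phase: ΣzᵢKᵢ = 1.6305 > 1 and Σzᵢ/Kᵢ = 1.0778 > 1, so g(0) = 0.6305 > 0 and g(1) = -0.0778 < 0.
Newton iteration, β⁰ = 0.5:
  β = 0.5000: g = 0.22999, g' = -0.5943 → β = 0.8870
  β = 0.8870: g = 0.00089, g' = -0.6499 → β = 0.8884
Converged at β = 0.8884.
Then V = β·F = 0.8884·294 = 261.2 mol/h and L = F − V = 32.8 mol/h.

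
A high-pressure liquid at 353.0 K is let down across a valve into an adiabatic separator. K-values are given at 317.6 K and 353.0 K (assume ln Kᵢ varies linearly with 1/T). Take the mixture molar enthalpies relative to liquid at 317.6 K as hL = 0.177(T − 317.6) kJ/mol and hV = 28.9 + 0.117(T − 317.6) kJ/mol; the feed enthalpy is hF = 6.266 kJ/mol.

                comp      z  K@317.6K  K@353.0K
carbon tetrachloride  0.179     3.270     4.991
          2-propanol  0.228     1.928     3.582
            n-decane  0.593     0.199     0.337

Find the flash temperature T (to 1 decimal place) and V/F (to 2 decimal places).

Adiabatic flash: solve Rachford–Rice at each trial T, then check hF = ψ·hV(T) + (1−ψ)·hL(T).
  T = 317.6 K: K = (3.270, 1.928, 0.199), RR gives ψ = 0.107, H_out = 3.089 kJ/mol
  T = 353.0 K: K = (4.991, 3.582, 0.337), RR gives ψ = 0.424, H_out = 17.608 kJ/mol
  T = 335.3 K: K = (4.085, 2.671, 0.263), RR gives ψ = 0.284, H_out = 11.031 kJ/mol
  T = 326.5 K: K = (3.668, 2.282, 0.230), RR gives ψ = 0.203, H_out = 7.337 kJ/mol
  T = 322.1 K: K = (3.468, 2.102, 0.214), RR gives ψ = 0.158, H_out = 5.315 kJ/mol
  T = 324.3 K: K = (3.568, 2.190, 0.222), RR gives ψ = 0.181, H_out = 6.343 kJ/mol
Linear interpolation between T = 322.1 (H_out = 5.315) and T = 324.3 (H_out = 6.343) on hF = 6.266 gives T ≈ 324.1 K, at which ψ = 0.18.

T = 324.1 K, V/F = 0.18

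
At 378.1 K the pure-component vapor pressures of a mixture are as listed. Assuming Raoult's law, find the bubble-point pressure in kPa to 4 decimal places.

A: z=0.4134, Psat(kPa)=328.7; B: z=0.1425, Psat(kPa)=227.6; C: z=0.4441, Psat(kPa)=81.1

Pbub = 204.3341 kPa

At the bubble point ψ → 0, so ΣzᵢKᵢ = 1 with Kᵢ = Pᵢˢᵃᵗ/P ⇒ P = ΣzᵢPᵢˢᵃᵗ.
P = 0.4134·328.7 + 0.1425·227.6 + 0.4441·81.1 = 204.3341 kPa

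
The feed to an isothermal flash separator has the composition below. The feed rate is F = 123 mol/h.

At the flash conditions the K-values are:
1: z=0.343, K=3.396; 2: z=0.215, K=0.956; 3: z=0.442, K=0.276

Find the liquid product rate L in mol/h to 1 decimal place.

Material balance + equilibrium reduce to Σ zᵢ(Kᵢ−1)/(1+β(Kᵢ−1)) = 0.
Check two-phase: ΣzᵢKᵢ = 1.492 > 1 and Σzᵢ/Kᵢ = 1.927 > 1, so g(0) = 0.492 > 0 and g(1) = -0.927 < 0.
Newton iteration, β⁰ = 0.55:
  β = 0.550: g = -0.1869, g' = -1.007 → β = 0.364
  β = 0.364: g = -0.0055, g' = -0.989 → β = 0.359
Converged at β = 0.359.
Then V = β·F = 0.3588·123 = 44.1 mol/h and L = F − V = 78.9 mol/h.

L = 78.9 mol/h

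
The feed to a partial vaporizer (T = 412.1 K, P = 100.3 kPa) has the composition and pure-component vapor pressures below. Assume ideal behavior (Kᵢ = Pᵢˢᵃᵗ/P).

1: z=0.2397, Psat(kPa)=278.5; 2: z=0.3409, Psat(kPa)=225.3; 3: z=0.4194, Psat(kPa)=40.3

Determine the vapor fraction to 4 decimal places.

Raoult's law: Kᵢ = Pᵢˢᵃᵗ/P = Pᵢˢᵃᵗ/100.3.
  K_1 = 278.5/100.3 = 2.776670, K_2 = 225.3/100.3 = 2.246261, K_3 = 40.3/100.3 = 0.401795
Material balance + equilibrium reduce to Σ zᵢ(Kᵢ−1)/(1+ψ(Kᵢ−1)) = 0.
g(0) = ΣzᵢKᵢ − 1 = 0.5998 and g(1) = 1 − Σzᵢ/Kᵢ = -0.2819, so a root lies in (0, 1).
Iterate (Newton) starting at ψ = 0.33:
  ψ = 0.3300: g = 0.25691, g' = -0.7995 → ψ = 0.6513
  ψ = 0.6513: g = 0.02087, g' = -0.7268 → ψ = 0.6801
  ψ = 0.6801: g = -0.00014, g' = -0.7368 → ψ = 0.6799
Converged at ψ = 0.6799.

ψ = 0.6799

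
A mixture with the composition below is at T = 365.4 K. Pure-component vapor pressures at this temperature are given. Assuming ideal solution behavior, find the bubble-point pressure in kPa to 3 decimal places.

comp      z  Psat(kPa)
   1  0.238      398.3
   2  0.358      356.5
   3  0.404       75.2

At the bubble point ψ → 0, so ΣzᵢKᵢ = 1 with Kᵢ = Pᵢˢᵃᵗ/P ⇒ P = ΣzᵢPᵢˢᵃᵗ.
P = 0.238·398.3 + 0.358·356.5 + 0.404·75.2 = 252.803 kPa

Pbub = 252.803 kPa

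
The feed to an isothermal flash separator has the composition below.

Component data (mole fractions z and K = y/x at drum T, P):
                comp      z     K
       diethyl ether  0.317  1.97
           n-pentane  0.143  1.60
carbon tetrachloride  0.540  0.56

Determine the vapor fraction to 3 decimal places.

Let ψ = V/F and solve Σ zᵢ(Kᵢ−1)/(1+ψ(Kᵢ−1)) = 0.
Feasibility: ΣzᵢKᵢ = 1.156, Σzᵢ/Kᵢ = 1.215 — both > 1, two phases present.
Iterate (Newton) starting at ψ = 0.33:
  ψ = 0.330: g = 0.0266, g' = -0.350 → ψ = 0.406
  ψ = 0.406: g = 0.0003, g' = -0.342 → ψ = 0.407
Converged at ψ = 0.407.

ψ = 0.407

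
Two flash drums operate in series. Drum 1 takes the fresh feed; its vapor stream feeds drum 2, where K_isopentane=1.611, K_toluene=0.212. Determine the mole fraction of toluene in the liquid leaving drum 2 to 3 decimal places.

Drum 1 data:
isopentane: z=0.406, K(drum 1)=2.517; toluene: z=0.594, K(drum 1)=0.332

Drum 1:
Material balance + equilibrium reduce to Σ zᵢ(Kᵢ−1)/(1+ψ₁(Kᵢ−1)) = 0.
g(0) = ΣzᵢKᵢ − 1 = 0.219 and g(1) = 1 − Σzᵢ/Kᵢ = -0.950, so a root lies in (0, 1).
Binary case is linear: z₁(K₁−1)(1+ψ₁(K₂−1)) + z₂(K₂−1)(1+ψ₁(K₁−1)) = 0
⇒ ψ₁ = [z₁(K₁−1)+z₂(K₂−1)] / [−(K₁−1)(K₂−1)] = 0.2191/1.0134 = 0.216
Drum-1 compositions:
  isopentane: x = 0.306, y = 0.769
  toluene: x = 0.694, y = 0.231
Drum-2 feed = drum-1 vapor: z₂ = (0.7695, 0.2305).
Drum 2:
Let ψ₂ = V/F and solve Σ zᵢ(Kᵢ−1)/(1+ψ₂(Kᵢ−1)) = 0.
Check two-phase: ΣzᵢKᵢ = 1.289 > 1 and Σzᵢ/Kᵢ = 1.565 > 1, so g(0) = 0.289 > 0 and g(1) = -0.565 < 0.
Binary case is linear: z₁(K₁−1)(1+ψ₂(K₂−1)) + z₂(K₂−1)(1+ψ₂(K₁−1)) = 0
⇒ ψ₂ = [z₁(K₁−1)+z₂(K₂−1)] / [−(K₁−1)(K₂−1)] = 0.2885/0.4815 = 0.599
  isopentane: x = 0.563, y = 0.907
  toluene: x = 0.437, y = 0.093

x_toluene (drum 2) = 0.437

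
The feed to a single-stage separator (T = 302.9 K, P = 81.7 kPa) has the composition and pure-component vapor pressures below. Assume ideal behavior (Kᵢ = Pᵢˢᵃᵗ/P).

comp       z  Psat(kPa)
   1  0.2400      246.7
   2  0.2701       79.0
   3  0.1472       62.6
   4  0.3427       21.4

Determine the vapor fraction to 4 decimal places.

ψ = 0.2045

Raoult's law: Kᵢ = Pᵢˢᵃᵗ/P = Pᵢˢᵃᵗ/81.7.
  K_1 = 246.7/81.7 = 3.019584, K_2 = 79.0/81.7 = 0.966952, K_3 = 62.6/81.7 = 0.766218, K_4 = 21.4/81.7 = 0.261934
Newton iteration, ψ⁰ = 0.5:
  ψ = 0.5000: g = -0.20774, g' = -0.7219 → ψ = 0.2122
  ψ = 0.2122: g = -0.00582, g' = -0.7513 → ψ = 0.2045
Converged at ψ = 0.2045.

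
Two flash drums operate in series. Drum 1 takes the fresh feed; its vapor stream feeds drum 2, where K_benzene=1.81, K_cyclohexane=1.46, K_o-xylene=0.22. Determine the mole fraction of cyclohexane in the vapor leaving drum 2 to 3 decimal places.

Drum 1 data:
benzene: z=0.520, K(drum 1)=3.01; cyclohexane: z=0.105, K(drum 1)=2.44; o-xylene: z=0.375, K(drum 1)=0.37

Drum 1:
Let ψ₁ = V/F and solve Σ zᵢ(Kᵢ−1)/(1+ψ₁(Kᵢ−1)) = 0.
g(0) = ΣzᵢKᵢ − 1 = 0.960 and g(1) = 1 − Σzᵢ/Kᵢ = -0.229, so a root lies in (0, 1).
Newton–Raphson from ψ₁ = 0.63:
  ψ₁ = 0.630: g = 0.1487, g' = -0.878 → ψ₁ = 0.799
  ψ₁ = 0.799: g = -0.0047, g' = -0.960 → ψ₁ = 0.794
Converged at ψ₁ = 0.794.
Drum-1 compositions:
  benzene: x = 0.200, y = 0.603
  cyclohexane: x = 0.049, y = 0.119
  o-xylene: x = 0.751, y = 0.278
Drum-2 feed = drum-1 vapor: z₂ = (0.6027, 0.1195, 0.2778).
Drum 2:
Rachford–Rice: g(ψ₂) = Σ zᵢ(Kᵢ−1)/(1+ψ₂(Kᵢ−1)) = 0.
Feasibility: ΣzᵢKᵢ = 1.326, Σzᵢ/Kᵢ = 1.678 — both > 1, two phases present.
Newton–Raphson from ψ₂ = 0.5:
  ψ₂ = 0.500: g = 0.0370, g' = -0.671 → ψ₂ = 0.555
  ψ₂ = 0.555: g = -0.0015, g' = -0.730 → ψ₂ = 0.553
Converged at ψ₂ = 0.553.
  benzene: x = 0.416, y = 0.753
  cyclohexane: x = 0.095, y = 0.139
  o-xylene: x = 0.488, y = 0.107

y_cyclohexane (drum 2) = 0.139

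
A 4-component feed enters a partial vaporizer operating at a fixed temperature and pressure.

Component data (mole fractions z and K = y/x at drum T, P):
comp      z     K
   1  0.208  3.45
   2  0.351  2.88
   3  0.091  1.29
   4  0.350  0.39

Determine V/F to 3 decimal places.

Iterate (Newton) starting at V/F = 0.5:
  V/F = 0.500: g = 0.2850, g' = -0.857 → V/F = 0.832
  V/F = 0.832: g = 0.0124, g' = -0.866 → V/F = 0.847
Converged at V/F = 0.847.

V/F = 0.847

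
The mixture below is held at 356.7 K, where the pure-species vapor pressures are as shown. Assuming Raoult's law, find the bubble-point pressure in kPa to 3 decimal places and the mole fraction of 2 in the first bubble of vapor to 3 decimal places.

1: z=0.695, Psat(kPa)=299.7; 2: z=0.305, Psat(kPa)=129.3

Pbub = 247.728 kPa, y_2 = 0.159

At the bubble point ψ → 0, so ΣzᵢKᵢ = 1 with Kᵢ = Pᵢˢᵃᵗ/P ⇒ P = ΣzᵢPᵢˢᵃᵗ.
P = 0.695·299.7 + 0.305·129.3 = 247.728 kPa
yᵢ = zᵢPᵢˢᵃᵗ/P ⇒ y_2 = 0.305·129.3/247.728 = 0.159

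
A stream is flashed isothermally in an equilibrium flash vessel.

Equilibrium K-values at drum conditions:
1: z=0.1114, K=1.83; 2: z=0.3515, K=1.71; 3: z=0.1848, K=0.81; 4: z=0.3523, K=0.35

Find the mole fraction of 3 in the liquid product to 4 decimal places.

Let β = V/F and solve Σ zᵢ(Kᵢ−1)/(1+β(Kᵢ−1)) = 0.
g(0) = ΣzᵢKᵢ − 1 = 0.0779 and g(1) = 1 − Σzᵢ/Kᵢ = -0.5011, so a root lies in (0, 1).
Iterate (Newton) starting at β = 0.35:
  β = 0.3500: g = -0.06251, g' = -0.4168 → β = 0.2000
  β = 0.2000: g = -0.00190, g' = -0.3962 → β = 0.1953
Converged at β = 0.1953.
Compositions from xᵢ = zᵢ/(1+β(Kᵢ−1)), yᵢ = Kᵢxᵢ:
  1: x = 0.0959, y = 0.1754
  2: x = 0.3087, y = 0.5279
  3: x = 0.1919, y = 0.1555
  4: x = 0.4035, y = 0.1412

x_3 = 0.1919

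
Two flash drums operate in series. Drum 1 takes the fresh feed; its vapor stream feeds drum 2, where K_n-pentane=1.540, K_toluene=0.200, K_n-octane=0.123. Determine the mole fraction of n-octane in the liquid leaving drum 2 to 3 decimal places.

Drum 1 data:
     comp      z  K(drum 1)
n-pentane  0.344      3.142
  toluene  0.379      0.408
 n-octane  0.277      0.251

x_n-octane (drum 2) = 0.130

Drum 1:
Let ψ₁ = V/F and solve Σ zᵢ(Kᵢ−1)/(1+ψ₁(Kᵢ−1)) = 0.
Feasibility: ΣzᵢKᵢ = 1.305, Σzᵢ/Kᵢ = 2.142 — both > 1, two phases present.
Iterate (Newton) starting at ψ₁ = 0.5:
  ψ₁ = 0.500: g = -0.2946, g' = -1.033 → ψ₁ = 0.215
Converged at ψ₁ = 0.215.
Drum-1 compositions:
  n-pentane: x = 0.235, y = 0.740
  toluene: x = 0.434, y = 0.177
  n-octane: x = 0.330, y = 0.083
Drum-2 feed = drum-1 vapor: z₂ = (0.7399, 0.1772, 0.0829).
Drum 2:
Rachford–Rice: g(ψ₂) = Σ zᵢ(Kᵢ−1)/(1+ψ₂(Kᵢ−1)) = 0.
g(0) = ΣzᵢKᵢ − 1 = 0.185 and g(1) = 1 − Σzᵢ/Kᵢ = -1.040, so a root lies in (0, 1).
Newton–Raphson from ψ₂ = 0.5:
  ψ₂ = 0.500: g = -0.0511, g' = -0.651 → ψ₂ = 0.422
  ψ₂ = 0.422: g = -0.0037, g' = -0.562 → ψ₂ = 0.415
Converged at ψ₂ = 0.415.
  n-pentane: x = 0.605, y = 0.931
  toluene: x = 0.265, y = 0.053
  n-octane: x = 0.130, y = 0.016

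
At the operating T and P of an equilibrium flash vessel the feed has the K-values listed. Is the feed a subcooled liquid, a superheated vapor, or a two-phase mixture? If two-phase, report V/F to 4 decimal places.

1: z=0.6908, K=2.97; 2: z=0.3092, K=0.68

ΣzᵢKᵢ = 2.2619; Σzᵢ/Kᵢ = 0.6873.
Since Σzᵢ/Kᵢ < 1 the mixture is above its dew point — single vapor phase.

superheated vapor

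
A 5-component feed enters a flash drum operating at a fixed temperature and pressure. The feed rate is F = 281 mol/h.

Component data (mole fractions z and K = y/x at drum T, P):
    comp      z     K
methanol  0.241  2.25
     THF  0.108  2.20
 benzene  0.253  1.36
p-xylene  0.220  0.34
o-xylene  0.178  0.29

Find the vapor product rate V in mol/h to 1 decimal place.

Material balance + equilibrium reduce to Σ zᵢ(Kᵢ−1)/(1+ψ(Kᵢ−1)) = 0.
Check two-phase: ΣzᵢKᵢ = 1.250 > 1 and Σzᵢ/Kᵢ = 1.603 > 1, so g(0) = 0.250 > 0 and g(1) = -0.603 < 0.
Iterate (Newton) starting at ψ = 0.52:
  ψ = 0.520: g = -0.0823, g' = -0.668 → ψ = 0.397
  ψ = 0.397: g = -0.0038, g' = -0.615 → ψ = 0.391
Converged at ψ = 0.391.
Then V = ψ·F = 0.3906·281 = 109.8 mol/h and L = F − V = 171.2 mol/h.

V = 109.8 mol/h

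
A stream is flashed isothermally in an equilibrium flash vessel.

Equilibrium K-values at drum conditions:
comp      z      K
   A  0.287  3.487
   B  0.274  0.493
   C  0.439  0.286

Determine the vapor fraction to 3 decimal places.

ψ = 0.164

Newton iteration, ψ⁰ = 0.31:
  ψ = 0.310: g = -0.1643, g' = -1.034 → ψ = 0.151
  ψ = 0.151: g = 0.0170, g' = -1.302 → ψ = 0.164
Converged at ψ = 0.164.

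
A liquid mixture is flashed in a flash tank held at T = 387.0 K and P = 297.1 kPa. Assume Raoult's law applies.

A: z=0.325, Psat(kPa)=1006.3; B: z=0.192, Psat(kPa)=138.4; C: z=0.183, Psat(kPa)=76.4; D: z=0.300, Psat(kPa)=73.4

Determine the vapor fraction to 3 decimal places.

Raoult's law: Kᵢ = Pᵢˢᵃᵗ/P = Pᵢˢᵃᵗ/297.1.
  K_A = 1006.3/297.1 = 3.38708, K_B = 138.4/297.1 = 0.46584, K_C = 76.4/297.1 = 0.25715, K_D = 73.4/297.1 = 0.24705
Material balance + equilibrium reduce to Σ zᵢ(Kᵢ−1)/(1+ψ(Kᵢ−1)) = 0.
Feasibility: ΣzᵢKᵢ = 1.311, Σzᵢ/Kᵢ = 2.434 — both > 1, two phases present.
Newton–Raphson from ψ = 0.5:
  ψ = 0.500: g = -0.3648, g' = -1.180 → ψ = 0.191
  ψ = 0.191: g = -0.0034, g' = -1.311 → ψ = 0.188
Converged at ψ = 0.188.

ψ = 0.188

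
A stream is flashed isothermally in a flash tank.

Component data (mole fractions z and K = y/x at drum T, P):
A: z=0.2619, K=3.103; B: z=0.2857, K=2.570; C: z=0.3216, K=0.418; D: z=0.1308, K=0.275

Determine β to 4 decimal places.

β = 0.6214

Let β = V/F and solve Σ zᵢ(Kᵢ−1)/(1+β(Kᵢ−1)) = 0.
Feasibility: ΣzᵢKᵢ = 1.7173, Σzᵢ/Kᵢ = 1.4406 — both > 1, two phases present.
Newton iteration, β⁰ = 0.37:
  β = 0.3700: g = 0.22535, g' = -0.9535 → β = 0.6064
  β = 0.6064: g = 0.01341, g' = -0.8877 → β = 0.6215
  β = 0.6215: g = -0.00004, g' = -0.8932 → β = 0.6214
Converged at β = 0.6214.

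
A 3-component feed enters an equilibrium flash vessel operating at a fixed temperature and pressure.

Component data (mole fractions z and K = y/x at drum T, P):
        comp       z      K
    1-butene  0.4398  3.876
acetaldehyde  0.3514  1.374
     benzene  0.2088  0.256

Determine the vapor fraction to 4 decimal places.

ψ = 0.8855

Let ψ = V/F and solve Σ zᵢ(Kᵢ−1)/(1+ψ(Kᵢ−1)) = 0.
Feasibility: ΣzᵢKᵢ = 2.2409, Σzᵢ/Kᵢ = 1.1848 — both > 1, two phases present.
Newton iteration, ψ⁰ = 0.35:
  ψ = 0.3500: g = 0.53652, g' = -1.1532 → ψ = 0.8153
  ψ = 0.8153: g = 0.08406, g' = -1.1007 → ψ = 0.8916
  ψ = 0.8916: g = -0.00805, g' = -1.3339 → ψ = 0.8856
  ψ = 0.8856: g = -0.00007, g' = -1.3101 → ψ = 0.8855
Converged at ψ = 0.8855.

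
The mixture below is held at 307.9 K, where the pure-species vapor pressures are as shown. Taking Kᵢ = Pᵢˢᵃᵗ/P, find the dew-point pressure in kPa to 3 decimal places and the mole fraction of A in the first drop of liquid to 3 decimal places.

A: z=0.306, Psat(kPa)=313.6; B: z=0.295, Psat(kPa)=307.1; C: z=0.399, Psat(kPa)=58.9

Pdew = 114.803 kPa, x_A = 0.112

At the dew point ψ → 1, so Σzᵢ/Kᵢ = 1 with Kᵢ = Pᵢˢᵃᵗ/P ⇒ 1/P = Σzᵢ/Pᵢˢᵃᵗ.
1/P = 0.306/313.6 + 0.295/307.1 + 0.399/58.9 = 0.008711 ⇒ P = 114.803 kPa
xᵢ = zᵢP/Pᵢˢᵃᵗ ⇒ x_A = 0.306·114.803/313.6 = 0.112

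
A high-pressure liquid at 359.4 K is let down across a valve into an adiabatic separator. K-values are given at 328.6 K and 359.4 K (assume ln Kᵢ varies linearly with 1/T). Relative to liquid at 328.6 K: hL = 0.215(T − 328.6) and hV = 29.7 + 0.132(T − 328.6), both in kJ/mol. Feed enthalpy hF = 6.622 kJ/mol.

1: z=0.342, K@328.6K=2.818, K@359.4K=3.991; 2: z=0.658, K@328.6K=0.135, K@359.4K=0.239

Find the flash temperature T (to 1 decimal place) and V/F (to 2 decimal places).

Adiabatic flash: solve Rachford–Rice at each trial T, then check hF = ψ·hV(T) + (1−ψ)·hL(T).
  T = 328.6 K: K = (2.818, 0.135), RR gives ψ = 0.033, H_out = 0.993 kJ/mol
  T = 359.4 K: K = (3.991, 0.239), RR gives ψ = 0.229, H_out = 12.849 kJ/mol
  T = 344.0 K: K = (3.380, 0.182), RR gives ψ = 0.142, H_out = 7.335 kJ/mol
  T = 336.3 K: K = (3.093, 0.157), RR gives ψ = 0.091, H_out = 4.311 kJ/mol
  T = 340.1 K: K = (3.233, 0.169), RR gives ψ = 0.117, H_out = 5.833 kJ/mol
  T = 342.1 K: K = (3.308, 0.176), RR gives ψ = 0.130, H_out = 6.610 kJ/mol
Linear interpolation between T = 342.1 (H_out = 6.610) and T = 344.0 (H_out = 7.335) on hF = 6.622 gives T ≈ 342.1 K, at which ψ = 0.13.

T = 342.1 K, V/F = 0.13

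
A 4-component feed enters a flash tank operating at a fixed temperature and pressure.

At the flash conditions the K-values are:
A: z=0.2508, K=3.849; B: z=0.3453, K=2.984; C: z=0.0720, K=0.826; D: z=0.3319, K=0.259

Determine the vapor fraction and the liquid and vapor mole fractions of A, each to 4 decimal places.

Iterate (Newton) starting at ψ = 0.5:
  ψ = 0.5000: g = 0.23422, g' = -1.1513 → ψ = 0.7034
  ψ = 0.7034: g = -0.00415, g' = -1.2603 → ψ = 0.7001
Converged at ψ = 0.7001.
Compositions from xᵢ = zᵢ/(1+ψ(Kᵢ−1)), yᵢ = Kᵢxᵢ:
  A: x = 0.0837, y = 0.3223
  B: x = 0.1445, y = 0.4313
  C: x = 0.0820, y = 0.0677
  D: x = 0.6897, y = 0.1786

ψ = 0.7001, x_A = 0.0837, y_A = 0.3223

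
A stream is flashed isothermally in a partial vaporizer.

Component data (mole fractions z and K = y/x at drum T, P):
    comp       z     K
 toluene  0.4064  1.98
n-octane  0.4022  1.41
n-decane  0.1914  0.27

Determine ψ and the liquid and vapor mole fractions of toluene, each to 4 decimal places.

ψ = 0.8151, x_toluene = 0.2259, y_toluene = 0.4473

Rachford–Rice: g(ψ) = Σ zᵢ(Kᵢ−1)/(1+ψ(Kᵢ−1)) = 0.
g(0) = ΣzᵢKᵢ − 1 = 0.4235 and g(1) = 1 − Σzᵢ/Kᵢ = -0.1994, so a root lies in (0, 1).
Newton iteration, ψ⁰ = 0.5:
  ψ = 0.5000: g = 0.18411, g' = -0.4753 → ψ = 0.8873
  ψ = 0.8873: g = -0.06272, g' = -0.9701 → ψ = 0.8227
  ψ = 0.8227: g = -0.00598, g' = -0.7967 → ψ = 0.8152
  ψ = 0.8152: g = -0.00006, g' = -0.7807 → ψ = 0.8151
Converged at ψ = 0.8151.
Compositions from xᵢ = zᵢ/(1+ψ(Kᵢ−1)), yᵢ = Kᵢxᵢ:
  toluene: x = 0.2259, y = 0.4473
  n-octane: x = 0.3015, y = 0.4251
  n-decane: x = 0.4726, y = 0.1276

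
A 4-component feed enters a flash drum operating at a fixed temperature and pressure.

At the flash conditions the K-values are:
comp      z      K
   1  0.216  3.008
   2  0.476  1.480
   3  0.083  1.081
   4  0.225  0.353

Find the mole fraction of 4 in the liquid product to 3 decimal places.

Newton iteration, ψ⁰ = 0.48:
  ψ = 0.480: g = 0.2019, g' = -0.497 → ψ = 0.886
  ψ = 0.886: g = -0.0186, g' = -0.685 → ψ = 0.859
  ψ = 0.859: g = -0.0005, g' = -0.650 → ψ = 0.858
Converged at ψ = 0.858.
Compositions from xᵢ = zᵢ/(1+ψ(Kᵢ−1)), yᵢ = Kᵢxᵢ:
  1: x = 0.079, y = 0.239
  2: x = 0.337, y = 0.499
  3: x = 0.078, y = 0.084
  4: x = 0.506, y = 0.179

x_4 = 0.506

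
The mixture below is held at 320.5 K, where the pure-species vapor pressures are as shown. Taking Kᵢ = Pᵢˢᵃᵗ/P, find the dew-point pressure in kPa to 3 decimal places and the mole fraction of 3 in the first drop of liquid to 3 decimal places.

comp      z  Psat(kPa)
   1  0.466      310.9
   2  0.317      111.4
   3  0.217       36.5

Pdew = 97.185 kPa, x_3 = 0.578

At the dew point ψ → 1, so Σzᵢ/Kᵢ = 1 with Kᵢ = Pᵢˢᵃᵗ/P ⇒ 1/P = Σzᵢ/Pᵢˢᵃᵗ.
1/P = 0.466/310.9 + 0.317/111.4 + 0.217/36.5 = 0.010290 ⇒ P = 97.185 kPa
xᵢ = zᵢP/Pᵢˢᵃᵗ ⇒ x_3 = 0.217·97.185/36.5 = 0.578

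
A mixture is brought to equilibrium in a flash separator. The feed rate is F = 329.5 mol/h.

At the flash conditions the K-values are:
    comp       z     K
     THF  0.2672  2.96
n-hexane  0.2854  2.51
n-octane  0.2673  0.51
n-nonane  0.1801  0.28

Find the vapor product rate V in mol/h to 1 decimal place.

V = 218.8 mol/h

Rachford–Rice: g(β) = Σ zᵢ(Kᵢ−1)/(1+β(Kᵢ−1)) = 0.
g(0) = ΣzᵢKᵢ − 1 = 0.6940 and g(1) = 1 − Σzᵢ/Kᵢ = -0.3713, so a root lies in (0, 1).
Newton iteration, β⁰ = 0.51:
  β = 0.5100: g = 0.12584, g' = -0.8116 → β = 0.6650
  β = 0.6650: g = -0.00072, g' = -0.8404 → β = 0.6642
Converged at β = 0.6642.
Then V = β·F = 0.6642·329.5 = 218.8 mol/h and L = F − V = 110.7 mol/h.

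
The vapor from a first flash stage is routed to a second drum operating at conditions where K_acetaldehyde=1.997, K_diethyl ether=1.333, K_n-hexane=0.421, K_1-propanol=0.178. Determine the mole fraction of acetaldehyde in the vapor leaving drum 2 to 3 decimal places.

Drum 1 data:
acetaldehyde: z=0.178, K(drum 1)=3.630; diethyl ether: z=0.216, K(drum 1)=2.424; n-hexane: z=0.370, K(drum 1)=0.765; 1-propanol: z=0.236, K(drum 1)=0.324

Drum 1:
Rachford–Rice: g(ψ₁) = Σ zᵢ(Kᵢ−1)/(1+ψ₁(Kᵢ−1)) = 0.
Check two-phase: ΣzᵢKᵢ = 1.529 > 1 and Σzᵢ/Kᵢ = 1.350 > 1, so g(0) = 0.529 > 0 and g(1) = -0.350 < 0.
Iterate (Newton) starting at ψ₁ = 0.5:
  ψ₁ = 0.500: g = 0.0424, g' = -0.652 → ψ₁ = 0.565
  ψ₁ = 0.565: g = 0.0004, g' = -0.643 → ψ₁ = 0.566
Converged at ψ₁ = 0.566.
Drum-1 compositions:
  acetaldehyde: x = 0.072, y = 0.260
  diethyl ether: x = 0.120, y = 0.290
  n-hexane: x = 0.427, y = 0.326
  1-propanol: x = 0.382, y = 0.124
Drum-2 feed = drum-1 vapor: z₂ = (0.2598, 0.2900, 0.3264, 0.1238).
Drum 2:
Newton–Raphson from ψ₂ = 0.5:
  ψ₂ = 0.500: g = -0.1832, g' = -0.597 → ψ₂ = 0.193
  ψ₂ = 0.193: g = -0.0258, g' = -0.467 → ψ₂ = 0.138
Converged at ψ₂ = 0.138.
  acetaldehyde: x = 0.228, y = 0.456
  diethyl ether: x = 0.277, y = 0.370
  n-hexane: x = 0.355, y = 0.149
  1-propanol: x = 0.140, y = 0.025

y_acetaldehyde (drum 2) = 0.456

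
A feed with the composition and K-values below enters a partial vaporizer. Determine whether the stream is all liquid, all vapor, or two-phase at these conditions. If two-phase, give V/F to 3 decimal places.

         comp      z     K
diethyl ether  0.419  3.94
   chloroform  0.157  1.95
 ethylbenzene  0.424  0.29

ΣzᵢKᵢ = 2.080; Σzᵢ/Kᵢ = 1.649.
Both exceed 1, so a two-phase solution exists.
Let ψ = V/F and solve Σ zᵢ(Kᵢ−1)/(1+ψ(Kᵢ−1)) = 0.
Newton iteration, ψ⁰ = 0.5:
  ψ = 0.500: g = 0.1331, g' = -1.173 → ψ = 0.614
Converged at ψ = 0.614.

two-phase, V/F = 0.614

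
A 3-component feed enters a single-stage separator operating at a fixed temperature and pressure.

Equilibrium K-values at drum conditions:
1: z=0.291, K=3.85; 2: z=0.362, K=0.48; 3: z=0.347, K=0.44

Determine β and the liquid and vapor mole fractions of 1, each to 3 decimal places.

Material balance + equilibrium reduce to Σ zᵢ(Kᵢ−1)/(1+β(Kᵢ−1)) = 0.
g(0) = ΣzᵢKᵢ − 1 = 0.447 and g(1) = 1 − Σzᵢ/Kᵢ = -0.618, so a root lies in (0, 1).
Newton iteration, β⁰ = 0.5:
  β = 0.500: g = -0.1823, g' = -0.791 → β = 0.269
  β = 0.269: g = 0.0213, g' = -1.040 → β = 0.290
Converged at β = 0.290.
Compositions from xᵢ = zᵢ/(1+β(Kᵢ−1)), yᵢ = Kᵢxᵢ:
  1: x = 0.159, y = 0.613
  2: x = 0.426, y = 0.205
  3: x = 0.414, y = 0.182

β = 0.290, x_1 = 0.159, y_1 = 0.613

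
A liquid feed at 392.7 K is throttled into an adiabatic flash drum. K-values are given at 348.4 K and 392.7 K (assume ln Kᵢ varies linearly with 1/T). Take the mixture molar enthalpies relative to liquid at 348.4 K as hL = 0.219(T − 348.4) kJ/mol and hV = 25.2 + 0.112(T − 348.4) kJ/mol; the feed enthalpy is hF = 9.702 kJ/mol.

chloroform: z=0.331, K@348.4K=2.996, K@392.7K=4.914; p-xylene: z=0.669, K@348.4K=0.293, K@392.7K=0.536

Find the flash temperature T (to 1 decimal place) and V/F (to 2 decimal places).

Adiabatic flash: solve Rachford–Rice at each trial T, then check hF = ψ·hV(T) + (1−ψ)·hL(T).
  T = 348.4 K: K = (2.996, 0.293), RR gives ψ = 0.133, H_out = 3.352 kJ/mol
  T = 392.7 K: K = (4.914, 0.536), RR gives ψ = 0.542, H_out = 20.800 kJ/mol
  T = 370.5 K: K = (3.892, 0.403), RR gives ψ = 0.323, H_out = 12.223 kJ/mol
  T = 359.4 K: K = (3.426, 0.345), RR gives ψ = 0.230, H_out = 7.929 kJ/mol
  T = 364.9 K: K = (3.653, 0.373), RR gives ψ = 0.276, H_out = 10.081 kJ/mol
  T = 362.1 K: K = (3.537, 0.359), RR gives ψ = 0.252, H_out = 8.993 kJ/mol
  T = 363.5 K: K = (3.595, 0.366), RR gives ψ = 0.264, H_out = 9.539 kJ/mol
Linear interpolation between T = 363.5 (H_out = 9.539) and T = 364.9 (H_out = 10.081) on hF = 9.702 gives T ≈ 363.9 K, at which ψ = 0.27.

T = 363.9 K, V/F = 0.27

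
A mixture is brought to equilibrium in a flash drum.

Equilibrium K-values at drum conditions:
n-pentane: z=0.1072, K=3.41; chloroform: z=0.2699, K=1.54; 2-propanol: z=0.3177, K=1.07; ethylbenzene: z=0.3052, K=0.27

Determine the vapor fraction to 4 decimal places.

Let ψ = V/F and solve Σ zᵢ(Kᵢ−1)/(1+ψ(Kᵢ−1)) = 0.
g(0) = ΣzᵢKᵢ − 1 = 0.2035 and g(1) = 1 − Σzᵢ/Kᵢ = -0.6340, so a root lies in (0, 1).
Newton iteration, ψ⁰ = 0.53:
  ψ = 0.5300: g = -0.11519, g' = -0.6018 → ψ = 0.3386
  ψ = 0.3386: g = -0.00874, g' = -0.5335 → ψ = 0.3222
Converged at ψ = 0.3222.

ψ = 0.3222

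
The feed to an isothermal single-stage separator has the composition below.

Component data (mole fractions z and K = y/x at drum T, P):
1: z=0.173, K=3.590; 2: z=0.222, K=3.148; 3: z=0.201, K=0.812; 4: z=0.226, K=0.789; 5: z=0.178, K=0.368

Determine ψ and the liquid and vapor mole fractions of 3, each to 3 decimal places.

Material balance + equilibrium reduce to Σ zᵢ(Kᵢ−1)/(1+ψ(Kᵢ−1)) = 0.
Feasibility: ΣzᵢKᵢ = 1.727, Σzᵢ/Kᵢ = 1.136 — both > 1, two phases present.
Newton iteration, ψ⁰ = 0.5:
  ψ = 0.500: g = 0.1657, g' = -0.632 → ψ = 0.762
  ψ = 0.762: g = 0.0134, g' = -0.567 → ψ = 0.786
Converged at ψ = 0.786.
Compositions from xᵢ = zᵢ/(1+ψ(Kᵢ−1)), yᵢ = Kᵢxᵢ:
  1: x = 0.057, y = 0.205
  2: x = 0.083, y = 0.260
  3: x = 0.236, y = 0.192
  4: x = 0.271, y = 0.214
  5: x = 0.354, y = 0.130

ψ = 0.786, x_3 = 0.236, y_3 = 0.192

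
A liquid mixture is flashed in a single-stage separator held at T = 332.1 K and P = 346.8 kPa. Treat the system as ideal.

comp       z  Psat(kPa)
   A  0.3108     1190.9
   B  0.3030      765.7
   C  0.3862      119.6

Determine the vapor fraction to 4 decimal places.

Raoult's law: Kᵢ = Pᵢˢᵃᵗ/P = Pᵢˢᵃᵗ/346.8.
  K_A = 1190.9/346.8 = 3.433968, K_B = 765.7/346.8 = 2.207901, K_C = 119.6/346.8 = 0.344867
Let ψ = V/F and solve Σ zᵢ(Kᵢ−1)/(1+ψ(Kᵢ−1)) = 0.
Feasibility: ΣzᵢKᵢ = 1.8695, Σzᵢ/Kᵢ = 1.3476 — both > 1, two phases present.
Iterate (Newton) starting at ψ = 0.64:
  ψ = 0.6400: g = 0.06649, g' = -0.9136 → ψ = 0.7128
  ψ = 0.7128: g = -0.00139, g' = -0.9572 → ψ = 0.7113
Converged at ψ = 0.7113.

ψ = 0.7113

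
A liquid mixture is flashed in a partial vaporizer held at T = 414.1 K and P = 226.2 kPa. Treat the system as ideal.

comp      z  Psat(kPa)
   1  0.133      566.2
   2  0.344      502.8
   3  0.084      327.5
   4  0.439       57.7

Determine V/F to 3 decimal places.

Raoult's law: Kᵢ = Pᵢˢᵃᵗ/P = Pᵢˢᵃᵗ/226.2.
  K_1 = 566.2/226.2 = 2.50309, K_2 = 502.8/226.2 = 2.22281, K_3 = 327.5/226.2 = 1.44783, K_4 = 57.7/226.2 = 0.25508
Material balance + equilibrium reduce to Σ zᵢ(Kᵢ−1)/(1+V/F(Kᵢ−1)) = 0.
Check two-phase: ΣzᵢKᵢ = 1.331 > 1 and Σzᵢ/Kᵢ = 1.987 > 1, so g(0) = 0.331 > 0 and g(1) = -0.987 < 0.
Newton iteration, V/F⁰ = 0.5:
  V/F = 0.500: g = -0.1152, g' = -0.926 → V/F = 0.376
  V/F = 0.376: g = -0.0058, g' = -0.846 → V/F = 0.369
Converged at V/F = 0.369.

V/F = 0.369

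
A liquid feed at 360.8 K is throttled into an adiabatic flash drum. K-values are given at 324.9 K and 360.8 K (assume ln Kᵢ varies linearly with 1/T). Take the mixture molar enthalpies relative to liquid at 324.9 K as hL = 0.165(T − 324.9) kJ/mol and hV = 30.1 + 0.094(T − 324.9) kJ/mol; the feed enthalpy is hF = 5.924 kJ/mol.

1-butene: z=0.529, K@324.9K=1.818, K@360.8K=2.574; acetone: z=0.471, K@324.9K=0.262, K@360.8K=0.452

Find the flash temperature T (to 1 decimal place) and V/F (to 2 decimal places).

T = 327.4 K, V/F = 0.18

Adiabatic flash: solve Rachford–Rice at each trial T, then check hF = ψ·hV(T) + (1−ψ)·hL(T).
  T = 324.9 K: K = (1.818, 0.262), RR gives ψ = 0.141, H_out = 4.244 kJ/mol
  T = 360.8 K: K = (2.574, 0.452), RR gives ψ = 0.666, H_out = 24.275 kJ/mol
  T = 342.9 K: K = (2.184, 0.349), RR gives ψ = 0.415, H_out = 14.938 kJ/mol
  T = 333.9 K: K = (1.998, 0.304), RR gives ψ = 0.288, H_out = 9.958 kJ/mol
  T = 329.4 K: K = (1.907, 0.282), RR gives ψ = 0.218, H_out = 7.229 kJ/mol
  T = 327.1 K: K = (1.861, 0.272), RR gives ψ = 0.180, H_out = 5.741 kJ/mol
Linear interpolation between T = 327.1 (H_out = 5.741) and T = 329.4 (H_out = 7.229) on hF = 5.924 gives T ≈ 327.4 K, at which ψ = 0.18.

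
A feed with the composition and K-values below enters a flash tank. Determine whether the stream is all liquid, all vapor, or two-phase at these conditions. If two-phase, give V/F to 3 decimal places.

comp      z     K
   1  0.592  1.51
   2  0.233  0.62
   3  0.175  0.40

two-phase, V/F = 0.431

ΣzᵢKᵢ = 1.108; Σzᵢ/Kᵢ = 1.205.
Both exceed 1, so a two-phase solution exists.
Material balance + equilibrium reduce to Σ zᵢ(Kᵢ−1)/(1+ψ(Kᵢ−1)) = 0.
Iterate (Newton) starting at ψ = 0.5:
  ψ = 0.500: g = -0.0187, g' = -0.278 → ψ = 0.433
  ψ = 0.433: g = -0.0004, g' = -0.266 → ψ = 0.431
Converged at ψ = 0.431.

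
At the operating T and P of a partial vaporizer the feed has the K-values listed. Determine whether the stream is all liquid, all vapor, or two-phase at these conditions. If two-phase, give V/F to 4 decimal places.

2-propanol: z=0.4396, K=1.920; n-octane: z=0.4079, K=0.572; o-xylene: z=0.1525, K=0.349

ΣzᵢKᵢ = 1.1306; Σzᵢ/Kᵢ = 1.3790.
Both exceed 1, so a two-phase solution exists.
Let ψ = V/F and solve Σ zᵢ(Kᵢ−1)/(1+ψ(Kᵢ−1)) = 0.
Newton–Raphson from ψ = 0.56:
  ψ = 0.5600: g = -0.11893, g' = -0.4514 → ψ = 0.2965
  ψ = 0.2965: g = -0.00523, g' = -0.4269 → ψ = 0.2843
Converged at ψ = 0.2843.

two-phase, V/F = 0.2843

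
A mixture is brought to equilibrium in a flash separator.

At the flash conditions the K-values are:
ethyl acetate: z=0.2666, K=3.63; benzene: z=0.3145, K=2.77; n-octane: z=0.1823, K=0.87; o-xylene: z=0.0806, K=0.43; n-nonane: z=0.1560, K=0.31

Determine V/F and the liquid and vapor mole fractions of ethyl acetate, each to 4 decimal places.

V/F = 0.9185, x_ethyl acetate = 0.0781, y_ethyl acetate = 0.2833

Rachford–Rice: g(V/F) = Σ zᵢ(Kᵢ−1)/(1+V/F(Kᵢ−1)) = 0.
g(0) = ΣzᵢKᵢ − 1 = 1.0805 and g(1) = 1 − Σzᵢ/Kᵢ = -0.0872, so a root lies in (0, 1).
Newton iteration, V/F⁰ = 0.5:
  V/F = 0.5000: g = 0.34425, g' = -0.8492 → V/F = 0.9054
  V/F = 0.9054: g = 0.01267, g' = -0.9499 → V/F = 0.9187
  V/F = 0.9187: g = -0.00016, g' = -0.9744 → V/F = 0.9185
Converged at V/F = 0.9185.
Compositions from xᵢ = zᵢ/(1+V/F(Kᵢ−1)), yᵢ = Kᵢxᵢ:
  ethyl acetate: x = 0.0781, y = 0.2833
  benzene: x = 0.1198, y = 0.3318
  n-octane: x = 0.2070, y = 0.1801
  o-xylene: x = 0.1692, y = 0.0727
  n-nonane: x = 0.4260, y = 0.1321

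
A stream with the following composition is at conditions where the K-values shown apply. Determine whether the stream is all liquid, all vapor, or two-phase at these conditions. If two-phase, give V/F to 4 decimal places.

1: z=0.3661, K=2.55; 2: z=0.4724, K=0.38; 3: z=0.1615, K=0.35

two-phase, V/F = 0.1743

ΣzᵢKᵢ = 1.1696; Σzᵢ/Kᵢ = 1.8482.
Both exceed 1, so a two-phase solution exists.
Newton–Raphson from ψ = 0.69:
  ψ = 0.6900: g = -0.42801, g' = -0.9843 → ψ = 0.2552
  ψ = 0.2552: g = -0.06716, g' = -0.8060 → ψ = 0.1719
  ψ = 0.1719: g = 0.00211, g' = -0.8624 → ψ = 0.1743
Converged at ψ = 0.1743.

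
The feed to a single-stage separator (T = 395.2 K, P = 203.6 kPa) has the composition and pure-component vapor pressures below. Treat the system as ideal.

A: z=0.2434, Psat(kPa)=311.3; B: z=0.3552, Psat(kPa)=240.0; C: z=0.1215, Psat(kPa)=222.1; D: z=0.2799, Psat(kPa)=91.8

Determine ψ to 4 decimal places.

Raoult's law: Kᵢ = Pᵢˢᵃᵗ/P = Pᵢˢᵃᵗ/203.6.
  K_A = 311.3/203.6 = 1.528978, K_B = 240.0/203.6 = 1.178782, K_C = 222.1/203.6 = 1.090864, K_D = 91.8/203.6 = 0.450884
Rachford–Rice: g(ψ) = Σ zᵢ(Kᵢ−1)/(1+ψ(Kᵢ−1)) = 0.
Check two-phase: ΣzᵢKᵢ = 1.0496 > 1 and Σzᵢ/Kᵢ = 1.1927 > 1, so g(0) = 0.0496 > 0 and g(1) = -0.1927 < 0.
Iterate (Newton) starting at ψ = 0.5:
  ψ = 0.5000: g = -0.04119, g' = -0.2135 → ψ = 0.3070
  ψ = 0.3070: g = -0.00316, g' = -0.1837 → ψ = 0.2898
  ψ = 0.2898: g = -0.00002, g' = -0.1818 → ψ = 0.2897
Converged at ψ = 0.2897.

ψ = 0.2897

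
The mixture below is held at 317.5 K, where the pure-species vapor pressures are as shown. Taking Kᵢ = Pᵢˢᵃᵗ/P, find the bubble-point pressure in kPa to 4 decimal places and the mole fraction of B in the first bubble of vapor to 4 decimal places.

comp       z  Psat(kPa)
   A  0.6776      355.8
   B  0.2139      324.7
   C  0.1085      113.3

At the bubble point ψ → 0, so ΣzᵢKᵢ = 1 with Kᵢ = Pᵢˢᵃᵗ/P ⇒ P = ΣzᵢPᵢˢᵃᵗ.
P = 0.6776·355.8 + 0.2139·324.7 + 0.1085·113.3 = 322.8365 kPa
yᵢ = zᵢPᵢˢᵃᵗ/P ⇒ y_B = 0.2139·324.7/322.8365 = 0.2151

Pbub = 322.8365 kPa, y_B = 0.2151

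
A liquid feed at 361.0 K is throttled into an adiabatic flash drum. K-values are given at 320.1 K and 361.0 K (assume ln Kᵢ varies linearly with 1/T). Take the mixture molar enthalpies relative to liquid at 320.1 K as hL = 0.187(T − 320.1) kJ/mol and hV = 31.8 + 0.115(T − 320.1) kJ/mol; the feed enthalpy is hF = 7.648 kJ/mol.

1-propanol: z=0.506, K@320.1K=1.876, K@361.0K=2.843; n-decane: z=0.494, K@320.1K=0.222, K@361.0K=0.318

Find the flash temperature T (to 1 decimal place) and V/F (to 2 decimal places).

Adiabatic flash: solve Rachford–Rice at each trial T, then check hF = ψ·hV(T) + (1−ψ)·hL(T).
  T = 320.1 K: K = (1.876, 0.222), RR gives ψ = 0.086, H_out = 2.749 kJ/mol
  T = 361.0 K: K = (2.843, 0.318), RR gives ψ = 0.474, H_out = 21.323 kJ/mol
  T = 340.6 K: K = (2.340, 0.269), RR gives ψ = 0.323, H_out = 13.633 kJ/mol
  T = 330.4 K: K = (2.103, 0.245), RR gives ψ = 0.223, H_out = 8.838 kJ/mol
  T = 325.2 K: K = (1.987, 0.233), RR gives ψ = 0.160, H_out = 5.969 kJ/mol
  T = 327.8 K: K = (2.045, 0.239), RR gives ψ = 0.192, H_out = 7.448 kJ/mol
  T = 329.1 K: K = (2.074, 0.242), RR gives ψ = 0.208, H_out = 8.153 kJ/mol
Linear interpolation between T = 327.8 (H_out = 7.448) and T = 329.1 (H_out = 8.153) on hF = 7.648 gives T ≈ 328.2 K, at which ψ = 0.20.

T = 328.2 K, V/F = 0.20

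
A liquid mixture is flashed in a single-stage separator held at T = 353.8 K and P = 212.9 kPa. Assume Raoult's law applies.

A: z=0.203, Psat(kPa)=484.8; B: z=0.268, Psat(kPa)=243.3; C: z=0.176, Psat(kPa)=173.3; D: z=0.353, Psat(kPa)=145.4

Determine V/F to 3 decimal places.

V/F = 0.641

Raoult's law: Kᵢ = Pᵢˢᵃᵗ/P = Pᵢˢᵃᵗ/212.9.
  K_A = 484.8/212.9 = 2.27713, K_B = 243.3/212.9 = 1.14279, K_C = 173.3/212.9 = 0.81400, K_D = 145.4/212.9 = 0.68295
Rachford–Rice: g(V/F) = Σ zᵢ(Kᵢ−1)/(1+V/F(Kᵢ−1)) = 0.
Check two-phase: ΣzᵢKᵢ = 1.153 > 1 and Σzᵢ/Kᵢ = 1.057 > 1, so g(0) = 0.153 > 0 and g(1) = -0.057 < 0.
Newton iteration, V/F⁰ = 0.46:
  V/F = 0.460: g = 0.0324, g' = -0.192 → V/F = 0.629
  V/F = 0.629: g = 0.0021, g' = -0.170 → V/F = 0.641
Converged at V/F = 0.641.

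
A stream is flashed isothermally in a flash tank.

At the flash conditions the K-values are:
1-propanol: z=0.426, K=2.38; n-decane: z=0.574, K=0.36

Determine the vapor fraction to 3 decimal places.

ψ = 0.250

Binary case is linear: z₁(K₁−1)(1+ψ(K₂−1)) + z₂(K₂−1)(1+ψ(K₁−1)) = 0
⇒ ψ = [z₁(K₁−1)+z₂(K₂−1)] / [−(K₁−1)(K₂−1)] = 0.2205/0.8832 = 0.250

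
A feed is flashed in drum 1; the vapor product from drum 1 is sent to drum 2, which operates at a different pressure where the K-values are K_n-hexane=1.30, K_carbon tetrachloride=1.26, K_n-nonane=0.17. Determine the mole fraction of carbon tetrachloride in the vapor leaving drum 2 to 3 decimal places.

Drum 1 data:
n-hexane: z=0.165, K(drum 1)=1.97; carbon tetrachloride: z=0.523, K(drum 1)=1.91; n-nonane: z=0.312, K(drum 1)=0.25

y_carbon tetrachloride (drum 2) = 0.725

Drum 1:
Rachford–Rice: g(ψ₁) = Σ zᵢ(Kᵢ−1)/(1+ψ₁(Kᵢ−1)) = 0.
Feasibility: ΣzᵢKᵢ = 1.402, Σzᵢ/Kᵢ = 1.606 — both > 1, two phases present.
Iterate (Newton) starting at ψ₁ = 0.46:
  ψ₁ = 0.460: g = 0.0889, g' = -0.699 → ψ₁ = 0.587
  ψ₁ = 0.587: g = -0.0061, g' = -0.808 → ψ₁ = 0.580
Converged at ψ₁ = 0.580.
Drum-1 compositions:
  n-hexane: x = 0.106, y = 0.208
  carbon tetrachloride: x = 0.342, y = 0.654
  n-nonane: x = 0.552, y = 0.138
Drum-2 feed = drum-1 vapor: z₂ = (0.2081, 0.6539, 0.1380).
Drum 2:
Material balance + equilibrium reduce to Σ zᵢ(Kᵢ−1)/(1+ψ₂(Kᵢ−1)) = 0.
Feasibility: ΣzᵢKᵢ = 1.118, Σzᵢ/Kᵢ = 1.491 — both > 1, two phases present.
Iterate (Newton) starting at ψ₂ = 0.52:
  ψ₂ = 0.520: g = 0.0023, g' = -0.343 → ψ₂ = 0.527
Converged at ψ₂ = 0.527.
  n-hexane: x = 0.180, y = 0.234
  carbon tetrachloride: x = 0.575, y = 0.725
  n-nonane: x = 0.245, y = 0.042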